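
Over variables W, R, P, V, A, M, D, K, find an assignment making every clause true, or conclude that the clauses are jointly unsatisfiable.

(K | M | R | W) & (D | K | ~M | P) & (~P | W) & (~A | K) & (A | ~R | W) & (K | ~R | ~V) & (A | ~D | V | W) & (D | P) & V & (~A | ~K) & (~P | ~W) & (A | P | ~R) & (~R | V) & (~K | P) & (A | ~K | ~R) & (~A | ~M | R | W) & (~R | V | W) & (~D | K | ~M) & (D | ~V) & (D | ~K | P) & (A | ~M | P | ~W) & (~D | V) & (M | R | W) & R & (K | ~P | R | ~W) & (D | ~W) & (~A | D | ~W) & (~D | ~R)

Case V = True:
  (D | ~V) forces D = True.
  (R) forces R = True.
  Clause (~D | ~R) is falsified — contradiction.
Case V = False:
  Clause (V) is falsified — contradiction.
Both cases fail, so the formula is unsatisfiable.

No satisfying assignment exists.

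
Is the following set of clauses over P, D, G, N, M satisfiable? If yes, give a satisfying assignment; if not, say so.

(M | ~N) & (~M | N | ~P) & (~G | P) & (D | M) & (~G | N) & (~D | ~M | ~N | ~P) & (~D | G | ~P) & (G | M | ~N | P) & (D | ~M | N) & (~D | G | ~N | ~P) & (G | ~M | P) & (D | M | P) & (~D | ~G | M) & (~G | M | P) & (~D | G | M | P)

P = True, D = False, G = True, N = True, M = True

Set P = True.
Try D = True:
  (~D | G | ~P) forces G = True.
  (~G | N) forces N = True.
  (M | ~N) forces M = True.
  clause (~D | ~M | ~N | ~P) is falsified — backtrack.
So D = False.
  then (D | M) forces M = True.
  then (D | ~M | N) forces N = True.
Set G = True.
All clauses satisfied.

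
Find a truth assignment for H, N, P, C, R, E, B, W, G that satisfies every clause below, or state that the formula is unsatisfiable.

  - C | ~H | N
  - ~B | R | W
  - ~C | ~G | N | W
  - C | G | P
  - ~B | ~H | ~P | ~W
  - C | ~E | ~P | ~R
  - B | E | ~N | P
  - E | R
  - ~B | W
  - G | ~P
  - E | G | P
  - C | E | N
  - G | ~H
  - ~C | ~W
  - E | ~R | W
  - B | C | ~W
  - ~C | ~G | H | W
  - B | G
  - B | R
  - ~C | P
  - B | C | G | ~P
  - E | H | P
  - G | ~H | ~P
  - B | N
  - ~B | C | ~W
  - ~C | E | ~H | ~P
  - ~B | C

H = True; N = True; P = True; C = True; R = True; E = True; B = False; W = False; G = True

Set H = True.
  then (G | ~H) forces G = True.
Try N = False:
  (C | ~H | N) forces C = True.
  (~C | ~G | N | W) forces W = True.
  clause (~C | ~W) is falsified — backtrack.
So N = True.
Set P = True.
Try C = False:
  (~B | C) forces B = False.
  (B | C | ~W) forces W = False.
  (B | R) forces R = True.
  (C | ~E | ~P | ~R) forces E = False.
  clause (E | ~R | W) is falsified — backtrack.
So C = True.
  then (~C | ~W) forces W = False.
  then (~C | E | ~H | ~P) forces E = True.
  then (~B | W) forces B = False.
  then (B | R) forces R = True.
All clauses satisfied.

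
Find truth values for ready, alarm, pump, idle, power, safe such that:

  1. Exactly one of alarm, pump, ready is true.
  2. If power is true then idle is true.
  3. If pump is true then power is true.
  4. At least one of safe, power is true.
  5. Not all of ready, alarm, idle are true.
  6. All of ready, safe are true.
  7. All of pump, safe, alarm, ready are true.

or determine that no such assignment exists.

Case alarm = True:
  (1) with alarm=T forces pump = False.
  Constraint (7) is violated (pump=F) — contradiction.
Case alarm = False:
  Constraint (7) is violated (alarm=F) — contradiction.
Both cases fail — unsatisfiable.

Unsatisfiable — no assignment works.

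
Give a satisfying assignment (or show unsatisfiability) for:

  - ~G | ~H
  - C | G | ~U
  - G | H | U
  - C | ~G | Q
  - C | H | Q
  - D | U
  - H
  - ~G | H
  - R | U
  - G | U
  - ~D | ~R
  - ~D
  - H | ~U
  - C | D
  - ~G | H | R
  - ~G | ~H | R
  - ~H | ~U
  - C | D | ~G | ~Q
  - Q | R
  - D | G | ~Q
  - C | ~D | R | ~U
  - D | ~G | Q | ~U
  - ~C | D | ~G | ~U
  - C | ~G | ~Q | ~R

Case U = True:
  (H) forces H = True.
  Clause (~H | ~U) is falsified — contradiction.
Case U = False:
  (D | U) forces D = True.
  Clause (~D) is falsified — contradiction.
Both cases fail, so the formula is unsatisfiable.

UNSATISFIABLE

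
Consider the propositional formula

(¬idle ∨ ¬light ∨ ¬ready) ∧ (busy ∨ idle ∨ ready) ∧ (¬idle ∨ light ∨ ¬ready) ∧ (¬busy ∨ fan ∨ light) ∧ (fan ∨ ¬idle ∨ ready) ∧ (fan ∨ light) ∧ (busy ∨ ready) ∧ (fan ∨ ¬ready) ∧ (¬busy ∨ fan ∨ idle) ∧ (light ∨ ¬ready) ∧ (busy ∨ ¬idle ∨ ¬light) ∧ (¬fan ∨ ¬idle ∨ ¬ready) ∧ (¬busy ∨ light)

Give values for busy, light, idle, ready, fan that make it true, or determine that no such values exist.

Set busy = False.
  then (busy ∨ ready) forces ready = True.
  then (fan ∨ ¬ready) forces fan = True.
  then (light ∨ ¬ready) forces light = True.
  then (busy ∨ ¬idle ∨ ¬light) forces idle = False.
All clauses satisfied.

busy = False; light = True; idle = False; ready = True; fan = True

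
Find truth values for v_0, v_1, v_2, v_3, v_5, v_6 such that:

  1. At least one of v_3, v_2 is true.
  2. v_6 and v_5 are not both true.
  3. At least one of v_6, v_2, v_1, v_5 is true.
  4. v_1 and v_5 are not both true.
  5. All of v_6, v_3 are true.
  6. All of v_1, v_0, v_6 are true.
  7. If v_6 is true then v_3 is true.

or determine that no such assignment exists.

v_0 = True, v_1 = True, v_2 = False, v_3 = True, v_5 = False, v_6 = True

  (1) {v_3, v_2}: 1 true — at least one ✓
  (2) v_6=T, v_5=F — not both ✓
  (3) {v_6, v_2, v_1, v_5}: 2 true — at least one ✓
  (4) v_1=T, v_5=F — not both ✓
  (5) {v_6, v_3}: all 2 true ✓
  (6) {v_1, v_0, v_6}: all 3 true ✓
  (7) v_6=T ⇒ v_3: T ✓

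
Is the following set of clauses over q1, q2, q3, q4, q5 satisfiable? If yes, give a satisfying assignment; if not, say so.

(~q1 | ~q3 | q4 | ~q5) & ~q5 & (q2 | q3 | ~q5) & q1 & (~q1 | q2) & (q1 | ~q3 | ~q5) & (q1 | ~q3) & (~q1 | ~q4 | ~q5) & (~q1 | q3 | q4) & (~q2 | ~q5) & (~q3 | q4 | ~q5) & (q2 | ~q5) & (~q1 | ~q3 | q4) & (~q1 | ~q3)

Unit clause (~q5) forces q5 = False.
Unit clause (q1) forces q1 = True.
In (~q1 | q2) only q2 is left, so q2 = True.
In (~q1 | ~q3) only ~q3 is left, so q3 = False.
In (~q1 | q3 | q4) only q4 is left, so q4 = True.
All clauses satisfied.

q1: True; q2: True; q3: False; q4: True; q5: False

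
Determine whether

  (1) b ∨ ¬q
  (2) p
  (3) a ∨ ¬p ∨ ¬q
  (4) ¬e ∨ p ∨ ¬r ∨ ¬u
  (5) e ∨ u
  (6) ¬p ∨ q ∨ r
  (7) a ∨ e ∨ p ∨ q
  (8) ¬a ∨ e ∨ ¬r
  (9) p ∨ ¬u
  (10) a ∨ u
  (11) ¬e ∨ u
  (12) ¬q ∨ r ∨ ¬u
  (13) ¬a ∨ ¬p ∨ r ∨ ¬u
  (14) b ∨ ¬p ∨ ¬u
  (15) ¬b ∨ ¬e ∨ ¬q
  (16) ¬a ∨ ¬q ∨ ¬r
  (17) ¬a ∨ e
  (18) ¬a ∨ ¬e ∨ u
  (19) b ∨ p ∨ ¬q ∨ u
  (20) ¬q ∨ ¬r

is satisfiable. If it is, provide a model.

e=T, b=T, p=T, a=F, u=T, r=T, q=F

Unit clause (p) forces p = True.
Set e = True.
  then (¬e ∨ u) forces u = True.
  then (b ∨ ¬p ∨ ¬u) forces b = True.
  then (¬b ∨ ¬e ∨ ¬q) forces q = False.
  then (¬p ∨ q ∨ r) forces r = True.
Set a = False.
All clauses satisfied.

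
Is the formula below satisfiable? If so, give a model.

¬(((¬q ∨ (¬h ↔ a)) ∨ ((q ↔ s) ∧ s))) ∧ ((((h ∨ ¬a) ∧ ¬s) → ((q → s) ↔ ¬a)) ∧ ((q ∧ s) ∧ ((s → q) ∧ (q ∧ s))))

Case s = True: the formula simplifies to ¬(((¬q ∨ (¬h ↔ a)) ∨ q)) ∧ (q ∧ (q ∧ q)).
  q = True: the conjunct ¬(((¬q ∨ (¬h ↔ a)) ∨ q)) becomes ¬(((¬h ↔ a) ∨ True)) = False.
  q = False: the conjunct ¬(((¬q ∨ (¬h ↔ a)) ∨ q)) becomes ¬((True ∨ False)) = False.
Case s = False: the conjunct s is False.
Both cases fail — unsatisfiable.

UNSATISFIABLE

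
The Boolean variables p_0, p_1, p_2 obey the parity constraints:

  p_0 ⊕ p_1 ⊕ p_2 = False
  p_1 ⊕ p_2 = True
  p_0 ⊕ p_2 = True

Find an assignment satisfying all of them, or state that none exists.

p_0 = True, p_1 = True, p_2 = False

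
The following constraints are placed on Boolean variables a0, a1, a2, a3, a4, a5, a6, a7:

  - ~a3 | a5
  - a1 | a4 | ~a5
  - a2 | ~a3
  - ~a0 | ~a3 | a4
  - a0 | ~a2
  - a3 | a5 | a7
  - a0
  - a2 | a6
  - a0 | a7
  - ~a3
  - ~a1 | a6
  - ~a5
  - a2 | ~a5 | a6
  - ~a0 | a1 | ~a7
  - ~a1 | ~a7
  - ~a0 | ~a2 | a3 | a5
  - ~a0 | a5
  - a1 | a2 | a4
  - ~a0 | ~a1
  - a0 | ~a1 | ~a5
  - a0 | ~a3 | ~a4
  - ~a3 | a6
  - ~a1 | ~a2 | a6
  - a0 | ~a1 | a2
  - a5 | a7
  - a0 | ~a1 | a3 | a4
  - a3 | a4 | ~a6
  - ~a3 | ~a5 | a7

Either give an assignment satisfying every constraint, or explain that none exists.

Case a0 = True:
  (~a3) forces a3 = False.
  (~a5) forces a5 = False.
  Clause (~a0 | a5) is falsified — contradiction.
Case a0 = False:
  Clause (a0) is falsified — contradiction.
Both cases fail, so the formula is unsatisfiable.

No satisfying assignment exists.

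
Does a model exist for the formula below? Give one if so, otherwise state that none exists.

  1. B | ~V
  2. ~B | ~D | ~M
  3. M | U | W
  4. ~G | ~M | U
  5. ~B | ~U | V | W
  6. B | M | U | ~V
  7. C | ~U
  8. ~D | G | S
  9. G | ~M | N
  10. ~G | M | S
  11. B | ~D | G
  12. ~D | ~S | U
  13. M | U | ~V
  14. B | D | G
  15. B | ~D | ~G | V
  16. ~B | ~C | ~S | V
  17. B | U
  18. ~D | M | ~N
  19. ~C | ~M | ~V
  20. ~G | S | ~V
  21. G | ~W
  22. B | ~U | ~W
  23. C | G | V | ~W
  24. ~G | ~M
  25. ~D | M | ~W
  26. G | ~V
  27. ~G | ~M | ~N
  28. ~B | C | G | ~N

U = False, W = True, B = True, D = False, G = True, M = False, S = True, V = False, C = False, N = False

Set U = False.
  then (B | U) forces B = True.
Set W = True.
  then (G | ~W) forces G = True.
  then (~G | ~M) forces M = False.
  then (~D | M | ~W) forces D = False.
  then (~G | M | S) forces S = True.
  then (M | U | ~V) forces V = False.
  then (~B | ~C | ~S | V) forces C = False.
Set N = False.
All clauses satisfied.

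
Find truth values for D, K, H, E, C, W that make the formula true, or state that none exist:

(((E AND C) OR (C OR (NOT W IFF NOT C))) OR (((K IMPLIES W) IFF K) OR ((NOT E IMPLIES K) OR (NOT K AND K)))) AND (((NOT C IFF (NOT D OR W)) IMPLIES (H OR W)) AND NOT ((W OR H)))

D=F, K=F, H=F, E=T, C=T, W=F

  ((E AND C) OR (C OR (NOT W IFF NOT C))) OR (((K IMPLIES W) IFF K) OR ((NOT E IMPLIES K) OR (NOT K AND K))) = True
    (E AND C) OR (C OR (NOT W IFF NOT C)) = True
      E AND C = True
      C OR (NOT W IFF NOT C) = True
        NOT W IFF NOT C = False
          NOT W = True
          NOT C = False
    ((K IMPLIES W) IFF K) OR ((NOT E IMPLIES K) OR (NOT K AND K)) = True
      (K IMPLIES W) IFF K = False
        K IMPLIES W = True
      (NOT E IMPLIES K) OR (NOT K AND K) = True
        NOT E IMPLIES K = True
          NOT E = False
        NOT K AND K = False
          NOT K = True
  ((NOT C IFF (NOT D OR W)) IMPLIES (H OR W)) AND NOT ((W OR H)) = True
    (NOT C IFF (NOT D OR W)) IMPLIES (H OR W) = True
      NOT C IFF (NOT D OR W) = False
        NOT C = False
        NOT D OR W = True
          NOT D = True
      H OR W = False
    NOT ((W OR H)) = True
      W OR H = False
Both conjuncts True, so the formula holds.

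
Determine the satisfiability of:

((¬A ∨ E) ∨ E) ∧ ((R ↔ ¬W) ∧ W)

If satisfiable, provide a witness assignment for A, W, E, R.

A = False; W = True; E = True; R = False

  (¬A ∨ E) ∨ E = True
    ¬A ∨ E = True
      ¬A = True
  (R ↔ ¬W) ∧ W = True
    R ↔ ¬W = True
      ¬W = False
Both conjuncts True, so the formula holds.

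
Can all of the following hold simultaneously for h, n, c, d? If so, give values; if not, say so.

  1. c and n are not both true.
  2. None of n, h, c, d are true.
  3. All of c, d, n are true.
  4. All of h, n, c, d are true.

No satisfying assignment exists.

Case h = True:
  Constraint (2) is violated (h=T) — contradiction.
Case h = False:
  Constraint (4) is violated (h=F) — contradiction.
Both cases fail — unsatisfiable.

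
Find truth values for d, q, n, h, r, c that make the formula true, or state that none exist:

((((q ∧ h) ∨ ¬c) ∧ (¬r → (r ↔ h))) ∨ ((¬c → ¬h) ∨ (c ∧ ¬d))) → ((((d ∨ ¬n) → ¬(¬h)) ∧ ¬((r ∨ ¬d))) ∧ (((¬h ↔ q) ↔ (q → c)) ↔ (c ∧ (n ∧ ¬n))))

d = True, q = True, n = False, h = True, r = False, c = False

  ((((q ∧ h) ∨ ¬c) ∧ (¬r → (r ↔ h))) ∨ ((¬c → ¬h) ∨ (c ∧ ¬d))) → ((((d ∨ ¬n) → ¬(¬h)) ∧ ¬((r ∨ ¬d))) ∧ (((¬h ↔ q) ↔ (q → c)) ↔ (c ∧ (n ∧ ¬n)))) = True
    (((q ∧ h) ∨ ¬c) ∧ (¬r → (r ↔ h))) ∨ ((¬c → ¬h) ∨ (c ∧ ¬d)) = False
      ((q ∧ h) ∨ ¬c) ∧ (¬r → (r ↔ h)) = False
        (q ∧ h) ∨ ¬c = True
          q ∧ h = True
          ¬c = True
        ¬r → (r ↔ h) = False
          ¬r = True
          r ↔ h = False
      (¬c → ¬h) ∨ (c ∧ ¬d) = False
        ¬c → ¬h = False
          ¬c = True
          ¬h = False
        c ∧ ¬d = False
          ¬d = False
    (((d ∨ ¬n) → ¬(¬h)) ∧ ¬((r ∨ ¬d))) ∧ (((¬h ↔ q) ↔ (q → c)) ↔ (c ∧ (n ∧ ¬n))) = False
      ((d ∨ ¬n) → ¬(¬h)) ∧ ¬((r ∨ ¬d)) = True
        (d ∨ ¬n) → ¬(¬h) = True
          d ∨ ¬n = True
            ¬n = True
          ¬(¬h) = True
            ¬h = False
        ¬((r ∨ ¬d)) = True
          r ∨ ¬d = False
            ¬d = False
      ((¬h ↔ q) ↔ (q → c)) ↔ (c ∧ (n ∧ ¬n)) = False
        (¬h ↔ q) ↔ (q → c) = True
          ¬h ↔ q = False
            ¬h = False
          q → c = False
        c ∧ (n ∧ ¬n) = False
          n ∧ ¬n = False
            ¬n = True
The formula evaluates to True.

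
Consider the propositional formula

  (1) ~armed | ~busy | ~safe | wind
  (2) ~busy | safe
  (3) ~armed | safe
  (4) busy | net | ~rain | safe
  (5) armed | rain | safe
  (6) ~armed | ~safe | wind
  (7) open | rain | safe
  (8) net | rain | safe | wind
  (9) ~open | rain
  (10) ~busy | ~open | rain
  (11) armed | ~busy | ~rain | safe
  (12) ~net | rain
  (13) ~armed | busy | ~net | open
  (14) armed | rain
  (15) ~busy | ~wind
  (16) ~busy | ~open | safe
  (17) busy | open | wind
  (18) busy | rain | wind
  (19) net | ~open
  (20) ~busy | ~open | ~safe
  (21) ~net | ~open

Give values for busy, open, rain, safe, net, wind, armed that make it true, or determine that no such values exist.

busy=F, open=F, rain=T, safe=T, net=F, wind=T, armed=T

Set busy = False.
Try open = True:
  (~open | rain) forces rain = True.
  (net | ~open) forces net = True.
  clause (~net | ~open) is falsified — backtrack.
So open = False.
  then (busy | open | wind) forces wind = True.
Set rain = True.
Set safe = True.
Set net = False.
Set armed = True.
All clauses satisfied.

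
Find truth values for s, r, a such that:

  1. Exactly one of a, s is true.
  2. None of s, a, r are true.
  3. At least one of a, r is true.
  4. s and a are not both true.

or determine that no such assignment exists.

Case s = True:
  Constraint (2) is violated (s=T) — contradiction.
Case s = False:
  (1) with s=F forces a = True.
  Constraint (2) is violated (a=T) — contradiction.
Both cases fail — unsatisfiable.

Unsatisfiable — no assignment works.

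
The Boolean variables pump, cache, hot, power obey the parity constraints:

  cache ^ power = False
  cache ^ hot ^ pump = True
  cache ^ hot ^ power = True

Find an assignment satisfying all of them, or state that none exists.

pump = True, cache = True, hot = True, power = True

cache ^ power = T ^ T = False ✓
cache ^ hot ^ pump = T ^ T ^ T = True ✓
cache ^ hot ^ power = T ^ T ^ T = True ✓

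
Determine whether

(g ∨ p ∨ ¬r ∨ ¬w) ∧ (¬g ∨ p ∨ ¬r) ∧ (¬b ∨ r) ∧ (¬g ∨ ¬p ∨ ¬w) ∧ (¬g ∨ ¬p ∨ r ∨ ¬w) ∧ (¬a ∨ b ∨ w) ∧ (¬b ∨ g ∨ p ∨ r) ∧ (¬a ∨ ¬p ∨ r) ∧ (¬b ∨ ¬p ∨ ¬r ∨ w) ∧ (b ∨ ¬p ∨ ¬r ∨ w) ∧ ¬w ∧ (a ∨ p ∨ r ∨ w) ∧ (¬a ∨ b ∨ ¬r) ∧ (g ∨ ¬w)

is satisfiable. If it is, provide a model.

b: True, w: False, g: False, a: True, p: False, r: True

Unit clause (¬w) forces w = False.
Set b = True.
  then (¬b ∨ r) forces r = True.
  then (¬b ∨ ¬p ∨ ¬r ∨ w) forces p = False.
  then (¬g ∨ p ∨ ¬r) forces g = False.
Set a = True.
All clauses satisfied.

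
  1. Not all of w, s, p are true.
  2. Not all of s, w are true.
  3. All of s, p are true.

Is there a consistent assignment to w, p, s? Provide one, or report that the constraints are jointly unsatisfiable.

w = False; p = True; s = True

  (1) {w, s, p}: 2/3 true — not all ✓
  (2) {s, w}: 1/2 true — not all ✓
  (3) {s, p}: all 2 true ✓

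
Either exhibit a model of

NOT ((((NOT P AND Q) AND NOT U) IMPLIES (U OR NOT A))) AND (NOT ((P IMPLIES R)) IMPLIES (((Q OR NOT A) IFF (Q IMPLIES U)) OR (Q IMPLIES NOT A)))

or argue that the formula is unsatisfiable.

U = False; A = True; Q = True; P = False; R = False

  NOT ((((NOT P AND Q) AND NOT U) IMPLIES (U OR NOT A))) = True
    ((NOT P AND Q) AND NOT U) IMPLIES (U OR NOT A) = False
      (NOT P AND Q) AND NOT U = True
        NOT P AND Q = True
          NOT P = True
        NOT U = True
      U OR NOT A = False
        NOT A = False
  NOT ((P IMPLIES R)) IMPLIES (((Q OR NOT A) IFF (Q IMPLIES U)) OR (Q IMPLIES NOT A)) = True
    NOT ((P IMPLIES R)) = False
      P IMPLIES R = True
    ((Q OR NOT A) IFF (Q IMPLIES U)) OR (Q IMPLIES NOT A) = False
      (Q OR NOT A) IFF (Q IMPLIES U) = False
        Q OR NOT A = True
          NOT A = False
        Q IMPLIES U = False
      Q IMPLIES NOT A = False
        NOT A = False
Both conjuncts True, so the formula holds.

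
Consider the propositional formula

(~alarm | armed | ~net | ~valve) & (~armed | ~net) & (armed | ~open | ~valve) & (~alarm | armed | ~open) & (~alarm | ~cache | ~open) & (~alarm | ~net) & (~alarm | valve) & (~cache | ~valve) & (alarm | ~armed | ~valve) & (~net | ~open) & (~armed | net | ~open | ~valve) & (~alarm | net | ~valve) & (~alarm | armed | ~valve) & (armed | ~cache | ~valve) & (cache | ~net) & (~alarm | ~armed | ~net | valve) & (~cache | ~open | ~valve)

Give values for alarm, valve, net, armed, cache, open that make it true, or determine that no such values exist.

Try alarm = True:
  (~alarm | ~net) forces net = False.
  (~alarm | valve) forces valve = True.
  clause (~alarm | net | ~valve) is falsified — backtrack.
So alarm = False.
Set valve = True.
  then (~cache | ~valve) forces cache = False.
  then (alarm | ~armed | ~valve) forces armed = False.
  then (cache | ~net) forces net = False.
  then (armed | ~open | ~valve) forces open = False.
All clauses satisfied.

alarm: False, valve: True, net: False, armed: False, cache: False, open: False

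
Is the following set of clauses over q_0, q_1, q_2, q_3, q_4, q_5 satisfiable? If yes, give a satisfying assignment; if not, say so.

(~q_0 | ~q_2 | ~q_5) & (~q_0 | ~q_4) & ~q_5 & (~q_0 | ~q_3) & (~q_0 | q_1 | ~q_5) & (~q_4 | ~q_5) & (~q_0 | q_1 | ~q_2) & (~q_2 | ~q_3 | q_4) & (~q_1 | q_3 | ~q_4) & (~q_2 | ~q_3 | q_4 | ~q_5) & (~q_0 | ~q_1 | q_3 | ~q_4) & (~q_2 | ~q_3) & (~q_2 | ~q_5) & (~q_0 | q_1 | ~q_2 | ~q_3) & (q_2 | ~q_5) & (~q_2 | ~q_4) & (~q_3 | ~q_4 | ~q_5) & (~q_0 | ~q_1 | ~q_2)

q_0: False, q_1: False, q_2: False, q_3: True, q_4: False, q_5: False

Unit clause (~q_5) forces q_5 = False.
Set q_0 = False.
Set q_1 = False.
Set q_2 = False.
Set q_3 = True.
Set q_4 = False.
All clauses satisfied.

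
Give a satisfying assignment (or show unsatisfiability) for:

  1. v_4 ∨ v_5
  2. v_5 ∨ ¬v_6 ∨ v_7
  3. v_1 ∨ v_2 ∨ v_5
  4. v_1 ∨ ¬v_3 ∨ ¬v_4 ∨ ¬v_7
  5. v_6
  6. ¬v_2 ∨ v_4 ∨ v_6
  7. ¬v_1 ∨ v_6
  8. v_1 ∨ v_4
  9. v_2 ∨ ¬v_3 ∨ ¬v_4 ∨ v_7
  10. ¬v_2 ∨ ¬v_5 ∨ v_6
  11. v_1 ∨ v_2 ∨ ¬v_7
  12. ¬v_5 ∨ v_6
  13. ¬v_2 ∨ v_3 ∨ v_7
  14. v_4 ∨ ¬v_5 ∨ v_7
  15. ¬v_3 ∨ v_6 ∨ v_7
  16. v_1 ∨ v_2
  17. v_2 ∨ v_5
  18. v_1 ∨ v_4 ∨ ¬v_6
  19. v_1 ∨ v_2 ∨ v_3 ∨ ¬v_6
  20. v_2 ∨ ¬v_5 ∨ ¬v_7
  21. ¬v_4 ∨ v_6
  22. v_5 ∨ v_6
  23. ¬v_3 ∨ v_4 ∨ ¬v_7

Unit clause (v_6) forces v_6 = True.
Set v_1 = True.
Set v_2 = True.
Set v_3 = True.
Try v_4 = False:
  (v_4 ∨ v_5) forces v_5 = True.
  (v_4 ∨ ¬v_5 ∨ v_7) forces v_7 = True.
  clause (¬v_3 ∨ v_4 ∨ ¬v_7) is falsified — backtrack.
So v_4 = True.
Set v_5 = False.
  then (v_5 ∨ ¬v_6 ∨ v_7) forces v_7 = True.
All clauses satisfied.

v_1 = True, v_2 = True, v_3 = True, v_4 = True, v_5 = False, v_6 = True, v_7 = True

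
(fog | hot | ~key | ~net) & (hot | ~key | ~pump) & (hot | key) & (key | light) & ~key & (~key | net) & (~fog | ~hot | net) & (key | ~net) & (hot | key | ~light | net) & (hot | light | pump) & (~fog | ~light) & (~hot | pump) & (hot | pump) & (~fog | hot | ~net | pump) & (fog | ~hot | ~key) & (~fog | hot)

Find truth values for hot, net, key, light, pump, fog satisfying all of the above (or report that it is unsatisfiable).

Unit clause (~key) forces key = False.
In (key | ~net) only ~net is left, so net = False.
In (hot | key) only hot is left, so hot = True.
In (key | light) only light is left, so light = True.
In (~fog | ~hot | net) only ~fog is left, so fog = False.
In (~hot | pump) only pump is left, so pump = True.
All clauses satisfied.

hot: True, net: False, key: False, light: True, pump: True, fog: False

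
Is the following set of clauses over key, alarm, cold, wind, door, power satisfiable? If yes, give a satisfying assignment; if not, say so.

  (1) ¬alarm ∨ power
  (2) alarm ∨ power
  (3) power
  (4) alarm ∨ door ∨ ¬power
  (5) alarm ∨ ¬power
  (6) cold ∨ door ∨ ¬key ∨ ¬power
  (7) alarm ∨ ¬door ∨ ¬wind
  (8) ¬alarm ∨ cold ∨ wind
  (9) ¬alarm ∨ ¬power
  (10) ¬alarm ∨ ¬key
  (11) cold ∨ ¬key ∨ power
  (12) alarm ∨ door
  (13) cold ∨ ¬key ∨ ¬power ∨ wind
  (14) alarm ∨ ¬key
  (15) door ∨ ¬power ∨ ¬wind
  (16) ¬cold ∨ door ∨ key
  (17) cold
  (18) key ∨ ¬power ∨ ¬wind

UNSATISFIABLE

Case power = True:
  (alarm ∨ ¬power) forces alarm = True.
  Clause (¬alarm ∨ ¬power) is falsified — contradiction.
Case power = False:
  Clause (power) is falsified — contradiction.
Both cases fail, so the formula is unsatisfiable.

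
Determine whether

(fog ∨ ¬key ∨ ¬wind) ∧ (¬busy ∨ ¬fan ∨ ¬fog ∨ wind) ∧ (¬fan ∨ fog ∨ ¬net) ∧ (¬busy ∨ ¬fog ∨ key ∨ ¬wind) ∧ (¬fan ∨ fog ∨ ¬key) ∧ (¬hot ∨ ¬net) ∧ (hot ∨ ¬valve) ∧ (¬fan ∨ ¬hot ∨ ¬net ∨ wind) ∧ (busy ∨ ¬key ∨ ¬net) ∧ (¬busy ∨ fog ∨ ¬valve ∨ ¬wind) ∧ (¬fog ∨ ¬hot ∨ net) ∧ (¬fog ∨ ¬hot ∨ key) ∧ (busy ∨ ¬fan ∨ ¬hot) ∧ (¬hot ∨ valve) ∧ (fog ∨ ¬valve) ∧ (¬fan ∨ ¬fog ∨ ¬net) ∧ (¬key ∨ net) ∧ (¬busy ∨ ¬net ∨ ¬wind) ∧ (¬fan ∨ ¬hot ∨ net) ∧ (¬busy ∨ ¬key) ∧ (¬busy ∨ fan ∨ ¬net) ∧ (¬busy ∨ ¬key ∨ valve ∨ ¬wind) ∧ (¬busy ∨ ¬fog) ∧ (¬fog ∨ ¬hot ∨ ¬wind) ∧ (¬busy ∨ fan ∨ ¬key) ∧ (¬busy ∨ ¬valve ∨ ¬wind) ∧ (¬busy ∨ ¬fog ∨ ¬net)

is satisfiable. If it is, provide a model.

key: False, net: False, fan: False, fog: False, hot: False, valve: False, busy: True, wind: False

Try key = True:
  (¬key ∨ net) forces net = True.
  (¬hot ∨ ¬net) forces hot = False.
  (hot ∨ ¬valve) forces valve = False.
  (busy ∨ ¬key ∨ ¬net) forces busy = True.
  clause (¬busy ∨ ¬key) is falsified — backtrack.
So key = False.
Set net = False.
Set fan = False.
Set fog = False.
  then (fog ∨ ¬valve) forces valve = False.
  then (¬hot ∨ valve) forces hot = False.
Set busy = True.
Set wind = False.
All clauses satisfied.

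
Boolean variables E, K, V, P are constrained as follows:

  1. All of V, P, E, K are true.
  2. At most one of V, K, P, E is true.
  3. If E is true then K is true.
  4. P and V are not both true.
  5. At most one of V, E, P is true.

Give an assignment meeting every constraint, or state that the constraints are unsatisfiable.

Unsatisfiable — no assignment works.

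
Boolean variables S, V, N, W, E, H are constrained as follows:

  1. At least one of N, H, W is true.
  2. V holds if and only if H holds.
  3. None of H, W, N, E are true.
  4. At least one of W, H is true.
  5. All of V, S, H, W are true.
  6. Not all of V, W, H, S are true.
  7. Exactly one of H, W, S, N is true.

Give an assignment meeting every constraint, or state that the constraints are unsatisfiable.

Case W = True:
  Constraint (3) is violated (W=T) — contradiction.
Case W = False:
  Constraint (5) is violated (W=F) — contradiction.
Both cases fail — unsatisfiable.

Unsatisfiable — no assignment works.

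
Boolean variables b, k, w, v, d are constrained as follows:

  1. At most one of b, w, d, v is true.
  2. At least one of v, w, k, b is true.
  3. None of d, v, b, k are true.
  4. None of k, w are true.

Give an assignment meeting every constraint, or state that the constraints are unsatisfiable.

Case b = True:
  Constraint (3) is violated (b=T) — contradiction.
Case b = False:
  (3) forces d = False.
  (3) forces v = False.
  (3) forces k = False.
  (2) with v=F, k=F, b=F forces w = True.
  Constraint (4) is violated (w=T) — contradiction.
Both cases fail — unsatisfiable.

No satisfying assignment exists.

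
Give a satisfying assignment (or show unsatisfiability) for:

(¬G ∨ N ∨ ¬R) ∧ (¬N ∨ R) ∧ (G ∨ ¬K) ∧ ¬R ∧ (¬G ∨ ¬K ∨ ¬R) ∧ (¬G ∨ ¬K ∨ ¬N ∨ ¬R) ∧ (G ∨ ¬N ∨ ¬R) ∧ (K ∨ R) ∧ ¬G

Case K = True:
  (G ∨ ¬K) forces G = True.
  Clause (¬G) is falsified — contradiction.
Case K = False:
  (¬R) forces R = False.
  Clause (K ∨ R) is falsified — contradiction.
Both cases fail, so the formula is unsatisfiable.

The formula is unsatisfiable.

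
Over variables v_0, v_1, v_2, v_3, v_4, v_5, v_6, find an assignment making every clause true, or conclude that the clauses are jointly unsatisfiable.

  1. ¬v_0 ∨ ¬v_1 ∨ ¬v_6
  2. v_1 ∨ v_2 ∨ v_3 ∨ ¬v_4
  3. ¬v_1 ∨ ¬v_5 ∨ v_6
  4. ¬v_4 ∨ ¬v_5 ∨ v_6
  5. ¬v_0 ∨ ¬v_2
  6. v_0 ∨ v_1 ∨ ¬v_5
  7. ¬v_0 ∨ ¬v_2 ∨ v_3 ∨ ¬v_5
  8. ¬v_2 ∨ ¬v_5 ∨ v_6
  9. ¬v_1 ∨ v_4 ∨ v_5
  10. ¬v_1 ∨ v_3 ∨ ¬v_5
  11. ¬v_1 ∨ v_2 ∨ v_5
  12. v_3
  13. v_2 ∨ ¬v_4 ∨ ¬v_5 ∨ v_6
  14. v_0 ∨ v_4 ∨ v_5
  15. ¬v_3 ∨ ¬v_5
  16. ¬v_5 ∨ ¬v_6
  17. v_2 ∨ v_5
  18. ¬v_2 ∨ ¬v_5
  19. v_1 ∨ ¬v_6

v_0 = False; v_1 = False; v_2 = True; v_3 = True; v_4 = True; v_5 = False; v_6 = False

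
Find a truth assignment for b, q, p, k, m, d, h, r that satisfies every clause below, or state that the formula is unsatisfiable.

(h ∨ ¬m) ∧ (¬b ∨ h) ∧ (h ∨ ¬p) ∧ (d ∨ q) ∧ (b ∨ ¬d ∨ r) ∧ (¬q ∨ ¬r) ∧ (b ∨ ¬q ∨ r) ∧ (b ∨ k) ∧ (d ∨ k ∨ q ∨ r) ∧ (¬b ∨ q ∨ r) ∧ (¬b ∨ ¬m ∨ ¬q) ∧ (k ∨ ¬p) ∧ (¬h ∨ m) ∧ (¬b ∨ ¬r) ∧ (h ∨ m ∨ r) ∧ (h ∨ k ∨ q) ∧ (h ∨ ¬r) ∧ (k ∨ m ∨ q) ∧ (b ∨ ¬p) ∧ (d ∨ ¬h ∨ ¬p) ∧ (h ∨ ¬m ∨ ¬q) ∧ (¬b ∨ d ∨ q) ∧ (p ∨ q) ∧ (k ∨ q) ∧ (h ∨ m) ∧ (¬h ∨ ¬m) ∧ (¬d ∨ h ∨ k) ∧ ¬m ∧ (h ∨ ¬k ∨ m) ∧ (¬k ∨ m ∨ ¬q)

Unsatisfiable — no assignment works.

Case m = True:
  Clause (¬m) is falsified — contradiction.
Case m = False:
  (¬h ∨ m) forces h = False.
  Clause (h ∨ m) is falsified — contradiction.
Both cases fail, so the formula is unsatisfiable.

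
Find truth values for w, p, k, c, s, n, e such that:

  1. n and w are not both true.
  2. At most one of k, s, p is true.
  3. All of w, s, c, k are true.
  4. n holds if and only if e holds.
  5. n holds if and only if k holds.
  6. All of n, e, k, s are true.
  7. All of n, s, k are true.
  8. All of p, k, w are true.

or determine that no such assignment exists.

No satisfying assignment exists.

Case w = True:
  (1) with w=T forces n = False.
  Constraint (6) is violated (n=F) — contradiction.
Case w = False:
  Constraint (3) is violated (w=F) — contradiction.
Both cases fail — unsatisfiable.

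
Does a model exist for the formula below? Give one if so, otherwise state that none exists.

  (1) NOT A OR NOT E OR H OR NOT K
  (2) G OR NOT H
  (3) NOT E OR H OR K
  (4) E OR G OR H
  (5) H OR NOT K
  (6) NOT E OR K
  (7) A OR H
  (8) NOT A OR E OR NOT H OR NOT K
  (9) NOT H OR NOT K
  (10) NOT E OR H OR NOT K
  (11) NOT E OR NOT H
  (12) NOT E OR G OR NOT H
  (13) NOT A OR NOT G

E = False, A = False, G = True, H = True, K = False

Try E = True:
  (NOT E OR K) forces K = True.
  (H OR NOT K) forces H = True.
  clause (NOT H OR NOT K) is falsified — backtrack.
So E = False.
Set A = False.
  then (A OR H) forces H = True.
  then (NOT H OR NOT K) forces K = False.
  then (G OR NOT H) forces G = True.
All clauses satisfied.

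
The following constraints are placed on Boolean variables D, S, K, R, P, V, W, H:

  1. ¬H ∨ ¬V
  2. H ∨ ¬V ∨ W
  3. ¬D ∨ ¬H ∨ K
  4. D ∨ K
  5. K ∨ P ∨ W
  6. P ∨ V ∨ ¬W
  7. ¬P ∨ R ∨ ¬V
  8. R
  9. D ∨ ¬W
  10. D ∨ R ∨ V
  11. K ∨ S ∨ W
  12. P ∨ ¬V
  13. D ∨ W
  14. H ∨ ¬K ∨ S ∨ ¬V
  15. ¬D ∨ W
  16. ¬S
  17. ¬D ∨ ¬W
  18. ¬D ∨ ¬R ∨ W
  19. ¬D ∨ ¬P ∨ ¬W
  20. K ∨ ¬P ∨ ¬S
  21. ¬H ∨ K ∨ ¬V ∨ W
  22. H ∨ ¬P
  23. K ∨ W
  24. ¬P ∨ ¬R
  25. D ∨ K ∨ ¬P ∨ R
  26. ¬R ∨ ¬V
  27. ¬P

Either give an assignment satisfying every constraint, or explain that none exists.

The formula is unsatisfiable.

Case W = True:
  (R) forces R = True.
  (D ∨ ¬W) forces D = True.
  Clause (¬D ∨ ¬W) is falsified — contradiction.
Case W = False:
  (R) forces R = True.
  (D ∨ W) forces D = True.
  Clause (¬D ∨ W) is falsified — contradiction.
Both cases fail, so the formula is unsatisfiable.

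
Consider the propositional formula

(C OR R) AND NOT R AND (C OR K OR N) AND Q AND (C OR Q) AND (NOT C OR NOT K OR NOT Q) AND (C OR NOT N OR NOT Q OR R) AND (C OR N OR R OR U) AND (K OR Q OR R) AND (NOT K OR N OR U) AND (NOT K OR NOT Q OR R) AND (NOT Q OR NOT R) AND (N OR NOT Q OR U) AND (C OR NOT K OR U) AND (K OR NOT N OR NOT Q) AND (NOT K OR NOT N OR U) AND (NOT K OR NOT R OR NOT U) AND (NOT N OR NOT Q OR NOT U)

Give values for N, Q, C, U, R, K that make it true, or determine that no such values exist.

N=F, Q=T, C=T, U=T, R=F, K=F

Unit clause (NOT R) forces R = False.
Unit clause (Q) forces Q = True.
In (NOT K OR NOT Q OR R) only NOT K is left, so K = False.
In (K OR NOT N OR NOT Q) only NOT N is left, so N = False.
In (C OR R) only C is left, so C = True.
In (N OR NOT Q OR U) only U is left, so U = True.
All clauses satisfied.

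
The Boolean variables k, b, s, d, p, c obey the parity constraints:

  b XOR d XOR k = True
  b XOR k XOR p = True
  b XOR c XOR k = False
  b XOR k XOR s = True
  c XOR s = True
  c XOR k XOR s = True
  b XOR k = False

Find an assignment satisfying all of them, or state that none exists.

k = False; b = False; s = True; d = True; p = True; c = False

b XOR d XOR k = F XOR T XOR F = True ✓
b XOR k XOR p = F XOR F XOR T = True ✓
b XOR c XOR k = F XOR F XOR F = False ✓
b XOR k XOR s = F XOR F XOR T = True ✓
c XOR s = F XOR T = True ✓
c XOR k XOR s = F XOR F XOR T = True ✓
b XOR k = F XOR F = False ✓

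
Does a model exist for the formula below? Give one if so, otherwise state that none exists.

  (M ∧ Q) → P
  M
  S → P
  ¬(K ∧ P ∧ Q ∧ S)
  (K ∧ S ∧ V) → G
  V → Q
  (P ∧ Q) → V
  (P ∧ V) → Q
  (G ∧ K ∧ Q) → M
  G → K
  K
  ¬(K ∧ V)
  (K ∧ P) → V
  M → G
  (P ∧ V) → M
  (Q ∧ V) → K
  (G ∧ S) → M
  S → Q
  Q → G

Q = False, S = False, M = True, V = False, P = False, G = True, K = True

Unit clause (K) forces K = True.
Unit clause (M) forces M = True.
In (G ∨ ¬M) only G is left, so G = True.
In (¬K ∨ ¬V) only ¬V is left, so V = False.
In (¬K ∨ ¬P ∨ V) only ¬P is left, so P = False.
In (¬M ∨ P ∨ ¬Q) only ¬Q is left, so Q = False.
In (Q ∨ ¬S) only ¬S is left, so S = False.
All clauses satisfied.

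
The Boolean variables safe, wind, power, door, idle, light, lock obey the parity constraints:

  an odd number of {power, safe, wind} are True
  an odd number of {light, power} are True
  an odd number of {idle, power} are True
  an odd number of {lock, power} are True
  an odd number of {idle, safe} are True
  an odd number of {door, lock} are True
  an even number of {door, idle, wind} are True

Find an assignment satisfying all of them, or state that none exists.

safe: False, wind: True, power: False, door: False, idle: True, light: True, lock: True

{power, safe, wind}: 1 true → odd ✓
{light, power}: 1 true → odd ✓
{idle, power}: 1 true → odd ✓
{lock, power}: 1 true → odd ✓
{idle, safe}: 1 true → odd ✓
{door, lock}: 1 true → odd ✓
{door, idle, wind}: 2 true → even ✓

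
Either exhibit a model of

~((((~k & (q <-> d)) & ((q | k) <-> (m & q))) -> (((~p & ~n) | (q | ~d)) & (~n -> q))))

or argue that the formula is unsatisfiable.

q = False, d = False, k = False, m = False, p = True, n = False

  ~((((~k & (q <-> d)) & ((q | k) <-> (m & q))) -> (((~p & ~n) | (q | ~d)) & (~n -> q)))) = True
    ((~k & (q <-> d)) & ((q | k) <-> (m & q))) -> (((~p & ~n) | (q | ~d)) & (~n -> q)) = False
      (~k & (q <-> d)) & ((q | k) <-> (m & q)) = True
        ~k & (q <-> d) = True
          ~k = True
          q <-> d = True
        (q | k) <-> (m & q) = True
          q | k = False
          m & q = False
      ((~p & ~n) | (q | ~d)) & (~n -> q) = False
        (~p & ~n) | (q | ~d) = True
          ~p & ~n = False
            ~p = False
            ~n = True
          q | ~d = True
            ~d = True
        ~n -> q = False
          ~n = True
The formula evaluates to True.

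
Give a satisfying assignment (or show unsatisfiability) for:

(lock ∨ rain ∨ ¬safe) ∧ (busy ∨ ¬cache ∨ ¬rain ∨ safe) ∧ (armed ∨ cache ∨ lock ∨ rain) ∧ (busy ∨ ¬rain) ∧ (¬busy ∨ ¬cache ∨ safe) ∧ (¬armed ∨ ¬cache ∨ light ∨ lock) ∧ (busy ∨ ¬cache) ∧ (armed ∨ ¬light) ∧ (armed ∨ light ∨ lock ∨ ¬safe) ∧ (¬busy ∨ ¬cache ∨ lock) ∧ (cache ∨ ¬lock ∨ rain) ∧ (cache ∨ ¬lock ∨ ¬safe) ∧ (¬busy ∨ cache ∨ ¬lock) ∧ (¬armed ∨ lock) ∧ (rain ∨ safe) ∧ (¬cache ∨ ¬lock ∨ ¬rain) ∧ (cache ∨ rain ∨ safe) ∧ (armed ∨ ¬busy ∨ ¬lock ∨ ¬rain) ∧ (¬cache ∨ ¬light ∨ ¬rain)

Set rain = True.
  then (busy ∨ ¬rain) forces busy = True.
Try armed = True:
  (¬armed ∨ lock) forces lock = True.
  (¬busy ∨ cache ∨ ¬lock) forces cache = True.
  clause (¬cache ∨ ¬lock ∨ ¬rain) is falsified — backtrack.
So armed = False.
  then (armed ∨ ¬light) forces light = False.
  then (armed ∨ ¬busy ∨ ¬lock ∨ ¬rain) forces lock = False.
  then (armed ∨ light ∨ lock ∨ ¬safe) forces safe = False.
  then (¬busy ∨ ¬cache ∨ lock) forces cache = False.
All clauses satisfied.

rain=T; armed=F; safe=F; lock=F; cache=F; busy=T; light=F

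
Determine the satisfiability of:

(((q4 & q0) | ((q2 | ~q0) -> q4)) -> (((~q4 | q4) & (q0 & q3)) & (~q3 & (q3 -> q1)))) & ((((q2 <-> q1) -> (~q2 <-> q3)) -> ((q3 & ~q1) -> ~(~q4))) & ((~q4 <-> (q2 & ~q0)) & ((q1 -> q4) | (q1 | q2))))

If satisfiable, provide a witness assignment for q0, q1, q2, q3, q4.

q0: False; q1: False; q2: True; q3: False; q4: False

  ((q4 & q0) | ((q2 | ~q0) -> q4)) -> (((~q4 | q4) & (q0 & q3)) & (~q3 & (q3 -> q1))) = True
    (q4 & q0) | ((q2 | ~q0) -> q4) = False
      q4 & q0 = False
      (q2 | ~q0) -> q4 = False
        q2 | ~q0 = True
          ~q0 = True
    ((~q4 | q4) & (q0 & q3)) & (~q3 & (q3 -> q1)) = False
      (~q4 | q4) & (q0 & q3) = False
        ~q4 | q4 = True
          ~q4 = True
        q0 & q3 = False
      ~q3 & (q3 -> q1) = True
        ~q3 = True
        q3 -> q1 = True
  (((q2 <-> q1) -> (~q2 <-> q3)) -> ((q3 & ~q1) -> ~(~q4))) & ((~q4 <-> (q2 & ~q0)) & ((q1 -> q4) | (q1 | q2))) = True
    ((q2 <-> q1) -> (~q2 <-> q3)) -> ((q3 & ~q1) -> ~(~q4)) = True
      (q2 <-> q1) -> (~q2 <-> q3) = True
        q2 <-> q1 = False
        ~q2 <-> q3 = True
          ~q2 = False
      (q3 & ~q1) -> ~(~q4) = True
        q3 & ~q1 = False
          ~q1 = True
        ~(~q4) = False
          ~q4 = True
    (~q4 <-> (q2 & ~q0)) & ((q1 -> q4) | (q1 | q2)) = True
      ~q4 <-> (q2 & ~q0) = True
        ~q4 = True
        q2 & ~q0 = True
          ~q0 = True
      (q1 -> q4) | (q1 | q2) = True
        q1 -> q4 = True
        q1 | q2 = True
Both conjuncts True, so the formula holds.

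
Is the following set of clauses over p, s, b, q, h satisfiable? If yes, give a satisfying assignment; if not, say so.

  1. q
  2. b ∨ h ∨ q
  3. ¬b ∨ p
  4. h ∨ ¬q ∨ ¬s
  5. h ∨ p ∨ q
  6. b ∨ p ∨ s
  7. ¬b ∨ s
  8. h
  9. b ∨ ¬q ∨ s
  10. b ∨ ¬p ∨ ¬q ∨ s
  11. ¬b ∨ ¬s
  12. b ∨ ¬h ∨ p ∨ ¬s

p=T, s=T, b=F, q=T, h=T

Unit clause (q) forces q = True.
Unit clause (h) forces h = True.
Try p = False:
  (¬b ∨ p) forces b = False.
  (b ∨ p ∨ s) forces s = True.
  clause (b ∨ ¬h ∨ p ∨ ¬s) is falsified — backtrack.
So p = True.
Try s = False:
  (¬b ∨ s) forces b = False.
  clause (b ∨ ¬q ∨ s) is falsified — backtrack.
So s = True.
  then (¬b ∨ ¬s) forces b = False.
All clauses satisfied.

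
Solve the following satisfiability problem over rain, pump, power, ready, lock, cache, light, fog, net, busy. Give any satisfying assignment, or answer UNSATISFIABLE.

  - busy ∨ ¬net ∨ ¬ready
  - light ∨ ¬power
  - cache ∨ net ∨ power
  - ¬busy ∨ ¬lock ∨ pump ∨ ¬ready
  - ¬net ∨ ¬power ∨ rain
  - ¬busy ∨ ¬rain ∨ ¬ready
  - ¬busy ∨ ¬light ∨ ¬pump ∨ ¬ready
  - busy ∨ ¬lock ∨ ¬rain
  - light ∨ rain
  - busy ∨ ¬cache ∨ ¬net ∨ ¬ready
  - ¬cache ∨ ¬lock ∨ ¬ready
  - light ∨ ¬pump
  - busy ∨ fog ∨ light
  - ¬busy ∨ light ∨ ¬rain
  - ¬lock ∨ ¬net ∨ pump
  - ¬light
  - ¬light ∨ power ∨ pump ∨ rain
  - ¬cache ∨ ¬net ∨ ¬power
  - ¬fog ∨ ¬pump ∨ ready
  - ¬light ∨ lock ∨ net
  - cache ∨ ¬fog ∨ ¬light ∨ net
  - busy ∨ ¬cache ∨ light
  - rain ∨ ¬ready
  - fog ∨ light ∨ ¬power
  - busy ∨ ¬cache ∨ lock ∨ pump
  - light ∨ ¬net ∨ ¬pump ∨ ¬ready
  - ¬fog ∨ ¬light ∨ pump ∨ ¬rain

Unit clause (¬light) forces light = False.
In (light ∨ ¬power) only ¬power is left, so power = False.
In (light ∨ rain) only rain is left, so rain = True.
In (light ∨ ¬pump) only ¬pump is left, so pump = False.
In (¬busy ∨ light ∨ ¬rain) only ¬busy is left, so busy = False.
In (busy ∨ ¬cache ∨ light) only ¬cache is left, so cache = False.
In (cache ∨ net ∨ power) only net is left, so net = True.
In (busy ∨ ¬lock ∨ ¬rain) only ¬lock is left, so lock = False.
In (busy ∨ fog ∨ light) only fog is left, so fog = True.
In (busy ∨ ¬net ∨ ¬ready) only ¬ready is left, so ready = False.
All clauses satisfied.

rain: True; pump: False; power: False; ready: False; lock: False; cache: False; light: False; fog: True; net: True; busy: False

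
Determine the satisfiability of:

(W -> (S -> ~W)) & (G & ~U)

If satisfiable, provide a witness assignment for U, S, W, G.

U = False, S = False, W = True, G = True

  W -> (S -> ~W) = True
    S -> ~W = True
      ~W = False
  G & ~U = True
    ~U = True
Both conjuncts True, so the formula holds.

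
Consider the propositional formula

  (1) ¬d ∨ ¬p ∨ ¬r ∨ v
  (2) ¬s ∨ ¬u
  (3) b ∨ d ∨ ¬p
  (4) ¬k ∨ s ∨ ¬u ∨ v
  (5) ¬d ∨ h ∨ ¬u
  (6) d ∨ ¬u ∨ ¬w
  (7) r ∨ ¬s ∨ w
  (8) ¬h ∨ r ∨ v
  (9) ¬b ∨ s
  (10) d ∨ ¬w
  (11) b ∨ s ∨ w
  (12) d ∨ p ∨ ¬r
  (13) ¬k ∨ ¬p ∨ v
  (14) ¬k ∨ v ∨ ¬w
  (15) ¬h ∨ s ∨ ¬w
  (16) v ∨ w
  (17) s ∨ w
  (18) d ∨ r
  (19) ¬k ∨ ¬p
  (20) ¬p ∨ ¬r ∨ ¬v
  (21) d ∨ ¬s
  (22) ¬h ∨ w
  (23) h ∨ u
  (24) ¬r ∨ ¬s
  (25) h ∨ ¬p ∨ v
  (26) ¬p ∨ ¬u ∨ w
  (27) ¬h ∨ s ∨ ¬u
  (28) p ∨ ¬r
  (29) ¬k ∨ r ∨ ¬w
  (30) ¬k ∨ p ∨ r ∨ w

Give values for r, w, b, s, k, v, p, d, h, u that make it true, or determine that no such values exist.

r: False, w: True, b: False, s: True, k: False, v: True, p: True, d: True, h: True, u: False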